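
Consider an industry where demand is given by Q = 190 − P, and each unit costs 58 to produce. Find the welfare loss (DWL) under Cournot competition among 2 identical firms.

Inverting demand: P = 190 − Q.
Competitive firms price at marginal cost: P = 58, giving Q = 132.
With 2 symmetric Cournot firms, each firm's FOC gives 190 − 3q = 58, so q = 44, Q = 2·44 = 88, and P = 102.
DWL is the triangle between Q = 88 and Q = 132: ½·(132 − 88)·(102 − 58) = 968.

DWL = 968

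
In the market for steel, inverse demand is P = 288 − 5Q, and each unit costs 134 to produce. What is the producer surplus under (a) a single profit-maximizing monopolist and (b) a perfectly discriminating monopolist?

The monopolist equates marginal revenue to marginal cost: 288 − 10Q = 134, so Q = 15.4. From demand, P = 211.
PS = (211 − 134)·15.4 = 1185.8.
A perfectly discriminating monopolist sells every unit with P(Q) ≥ MC(Q), so output equals the competitive quantity Q = 30.8. Each buyer pays their reservation price, so CS = 0 and the firm captures all surplus.
PS = ½·(288 − 134)·30.8 = 2371.6.

Monopoly: PS = 1185.8; Perfect PD: PS = 2371.6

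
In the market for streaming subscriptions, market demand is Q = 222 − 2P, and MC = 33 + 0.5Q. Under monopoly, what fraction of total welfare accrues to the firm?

PS/TS = 0.75

Inverting demand: P = 111 − 0.5Q.
Monopoly sets MR = MC: 111 − Q = 33 + 0.5Q ⇒ Q = 52, P = 111 − 0.5·52 = 85.
CS = ½·(111 − 85)·52 = 676.
PS = P·Q − VC(Q) = 85·52 − (33·52 + ½·0.5·52²) = 2028.
Share captured = PS/TS = 2028/2704 = 0.75.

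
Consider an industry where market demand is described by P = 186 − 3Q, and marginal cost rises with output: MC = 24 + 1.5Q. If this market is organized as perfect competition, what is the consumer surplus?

Under competition P = MC: 186 − 3Q = 24 + 1.5Q ⇒ Q = 36, P = 78.
CS = ½·(186 − 78)·36 = 1944.

CS = 1944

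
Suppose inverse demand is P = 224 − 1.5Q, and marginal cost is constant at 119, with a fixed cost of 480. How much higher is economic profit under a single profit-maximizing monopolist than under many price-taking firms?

Perfect competition: P = MC = 119, so 224 − 1.5Q = 119 and Q = 70.
Profit = (119 − 119)·70 − 480 = −480.
Monopoly sets MR = MC: 224 − 3Q = 119 ⇒ Q = 35, P = 224 − 1.5·35 = 171.5.
Profit = (171.5 − 119)·35 − 480 = 1357.5.
Change in economic profit: 1357.5 − −480 = 1837.5.

π rises by 1837.5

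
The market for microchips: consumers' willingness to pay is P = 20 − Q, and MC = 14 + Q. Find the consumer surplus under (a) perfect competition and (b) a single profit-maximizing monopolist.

Competition: CS = 4.5; Monopoly: CS = 2

Competitive equilibrium sets price equal to marginal cost: 20 − Q = 14 + Q, so Q = 3 and P = 17.
CS = ½·(20 − 17)·3 = 4.5.
The monopolist equates marginal revenue to marginal cost: 20 − 2Q = 14 + Q, so Q = 2. From demand, P = 18.
CS = ½·(20 − 18)·2 = 2.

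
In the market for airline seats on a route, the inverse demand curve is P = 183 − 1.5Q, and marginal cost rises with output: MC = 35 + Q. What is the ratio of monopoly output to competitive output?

Q_m/Q_c = 0.625

A monopolist chooses Q where MR = MC. MR = 183 − 3Q; setting this equal to 35 + Q gives Q = 37 and P = 127.5.
Competitive equilibrium sets price equal to marginal cost: 183 − 1.5Q = 35 + Q, so Q = 59.2 and P = 94.2.
Ratio Q_m/Q_c = 37/59.2 = 0.625.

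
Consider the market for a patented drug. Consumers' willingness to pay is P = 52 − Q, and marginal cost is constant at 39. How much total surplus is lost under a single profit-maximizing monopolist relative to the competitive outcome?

Perfect competition: P = MC = 39, so 52 − Q = 39 and Q = 13.
Monopoly sets MR = MC: 52 − 2Q = 39 ⇒ Q = 6.5, P = 52 − 6.5 = 45.5.
DWL is the triangle between Q = 6.5 and Q = 13: ½·(13 − 6.5)·(45.5 − 39) = 21.125.

DWL = 21.125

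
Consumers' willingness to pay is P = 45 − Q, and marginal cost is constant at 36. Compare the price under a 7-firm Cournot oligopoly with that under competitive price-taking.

Cournot: P = 37.125; Competition: P = 36

Cournot with 7 identical firms: the symmetric best-response condition is 45 − 8q = 36. Each firm produces q = 1.125, total output Q = 7.875, price P = 37.125.
Under competition P = MC = 36, so Q = (45 − 36)/1 = 9.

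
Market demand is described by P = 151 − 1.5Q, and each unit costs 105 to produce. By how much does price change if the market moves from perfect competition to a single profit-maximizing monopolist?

P rises by 23

Competitive firms price at marginal cost: P = 105, giving Q = 92/3.
A monopolist chooses Q where MR = MC. MR = 151 − 3Q; setting this equal to 105 gives Q = 46/3 and P = 128.
Change in price: 128 − 105 = 23.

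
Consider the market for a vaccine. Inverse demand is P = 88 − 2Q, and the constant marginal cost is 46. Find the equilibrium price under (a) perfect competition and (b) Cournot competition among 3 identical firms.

Competitive firms price at marginal cost: P = 46, giving Q = 21.
With 3 symmetric Cournot firms, each firm's FOC gives 88 − 8q = 46, so q = 5.25, Q = 3·5.25 = 15.75, and P = 56.5.

Competition: P = 46; Cournot: P = 56.5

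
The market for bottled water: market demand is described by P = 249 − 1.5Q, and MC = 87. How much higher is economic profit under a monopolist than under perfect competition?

Competitive firms price at marginal cost: P = 87, giving Q = 108.
Profit = (87 − 87)·108 = 0.
A monopolist chooses Q where MR = MC. MR = 249 − 3Q; setting this equal to 87 gives Q = 54 and P = 168.
Profit = (168 − 87)·54 = 4374.
Change in economic profit: 4374 − 0 = 4374.

Economic profit rises by 4374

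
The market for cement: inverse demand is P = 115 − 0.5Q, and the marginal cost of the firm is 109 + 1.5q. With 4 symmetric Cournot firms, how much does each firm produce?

With 4 symmetric Cournot firms, each firm's FOC gives 115 − 2.5q = 109 + 1.5q, so q = 1.5, Q = 4·1.5 = 6, and P = 112.

q_i = 1.5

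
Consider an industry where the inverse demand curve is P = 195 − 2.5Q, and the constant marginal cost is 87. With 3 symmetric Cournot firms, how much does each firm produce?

q_i = 10.8

In a 3-firm Cournot equilibrium, symmetry and the first-order condition give q = (195 − 87)/(10) = 10.8. So Q = 32.4 and P = 114.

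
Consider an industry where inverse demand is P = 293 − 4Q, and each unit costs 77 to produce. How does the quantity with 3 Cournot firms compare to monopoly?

Cournot with 3 identical firms: the symmetric best-response condition is 293 − 16q = 77. Each firm produces q = 13.5, total output Q = 40.5, price P = 131.
The monopolist equates marginal revenue to marginal cost: 293 − 8Q = 77, so Q = 27. From demand, P = 185.

Cournot: Q = 40.5; Monopoly: Q = 27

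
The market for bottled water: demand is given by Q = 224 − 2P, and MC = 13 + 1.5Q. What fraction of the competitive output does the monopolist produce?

Inverting demand: P = 112 − 0.5Q.
The monopolist equates marginal revenue to marginal cost: 112 − Q = 13 + 1.5Q, so Q = 39.6. From demand, P = 92.2.
Under competition P = MC: 112 − 0.5Q = 13 + 1.5Q ⇒ Q = 49.5, P = 87.25.
Ratio Q_m/Q_c = 39.6/49.5 = 0.8.

Q_m/Q_c = 0.8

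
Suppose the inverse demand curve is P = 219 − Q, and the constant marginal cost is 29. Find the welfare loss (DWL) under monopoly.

Perfect competition: P = MC = 29, so 219 − Q = 29 and Q = 190.
Monopoly sets MR = MC: 219 − 2Q = 29 ⇒ Q = 95, P = 219 − 95 = 124.
DWL is the triangle between Q = 95 and Q = 190: ½·(190 − 95)·(124 − 29) = 4512.5.

DWL = 4512.5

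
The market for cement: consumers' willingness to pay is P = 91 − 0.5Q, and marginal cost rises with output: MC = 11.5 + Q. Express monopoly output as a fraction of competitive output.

Monopoly sets MR = MC: 91 − Q = 11.5 + Q ⇒ Q = 39.75, P = 91 − 0.5·39.75 = 71.125.
Under competition P = MC: 91 − 0.5Q = 11.5 + Q ⇒ Q = 53, P = 64.5.
Ratio Q_m/Q_c = 39.75/53 = 0.75.

Q_m/Q_c = 0.75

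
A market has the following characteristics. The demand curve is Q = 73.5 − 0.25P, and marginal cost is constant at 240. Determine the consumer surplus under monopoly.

Inverting demand: P = 294 − 4Q.
A monopolist chooses Q where MR = MC. MR = 294 − 8Q; setting this equal to 240 gives Q = 6.75 and P = 267.
CS = ½·(294 − 267)·6.75 = 91.125.

CS = 91.125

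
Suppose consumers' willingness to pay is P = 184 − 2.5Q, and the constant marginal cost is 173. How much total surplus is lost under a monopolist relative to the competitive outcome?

DWL = 6.05

Under competition P = MC = 173, so Q = (184 − 173)/2.5 = 4.4.
Monopoly sets MR = MC: 184 − 5Q = 173 ⇒ Q = 2.2, P = 184 − 2.5·2.2 = 178.5.
DWL is the triangle between Q = 2.2 and Q = 4.4: ½·(4.4 − 2.2)·(178.5 − 173) = 6.05.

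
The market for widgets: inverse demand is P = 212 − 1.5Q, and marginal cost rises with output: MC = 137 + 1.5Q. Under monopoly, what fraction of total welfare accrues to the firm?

The monopolist equates marginal revenue to marginal cost: 212 − 3Q = 137 + 1.5Q, so Q = 50/3. From demand, P = 187.
CS = ½·(212 − 187)·50/3 = 625/3.
PS = P·Q − VC(Q) = 187·50/3 − (137·50/3 + ½·1.5·(50/3)²) = 625.
Share captured = PS/TS = 625/(2500/3) = 0.75.

PS/TS = 0.75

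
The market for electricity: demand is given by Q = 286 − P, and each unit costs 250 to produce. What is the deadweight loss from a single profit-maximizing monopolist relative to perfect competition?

DWL = 162

Inverting demand: P = 286 − Q.
Perfect competition: P = MC = 250, so 286 − Q = 250 and Q = 36.
The monopolist equates marginal revenue to marginal cost: 286 − 2Q = 250, so Q = 18. From demand, P = 268.
DWL is the triangle between Q = 18 and Q = 36: ½·(36 − 18)·(268 − 250) = 162.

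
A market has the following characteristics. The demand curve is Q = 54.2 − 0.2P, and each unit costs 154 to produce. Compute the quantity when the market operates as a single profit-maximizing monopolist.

Inverting demand: P = 271 − 5Q.
The monopolist equates marginal revenue to marginal cost: 271 − 10Q = 154, so Q = 11.7. From demand, P = 212.5.

Q = 11.7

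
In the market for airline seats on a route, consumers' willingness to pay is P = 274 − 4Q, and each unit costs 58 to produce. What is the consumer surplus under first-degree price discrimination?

A perfectly discriminating monopolist sells every unit with P(Q) ≥ MC(Q), so output equals the competitive quantity Q = 54. Each buyer pays their reservation price, so CS = 0 and the firm captures all surplus.
CS = 0.

CS = 0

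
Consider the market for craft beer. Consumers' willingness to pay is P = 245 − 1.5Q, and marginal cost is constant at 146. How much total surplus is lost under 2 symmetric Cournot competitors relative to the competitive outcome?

Under competition P = MC = 146, so Q = (245 − 146)/1.5 = 66.
In a 2-firm Cournot equilibrium, symmetry and the first-order condition give q = (245 − 146)/(4.5) = 22. So Q = 44 and P = 179.
DWL is the triangle between Q = 44 and Q = 66: ½·(66 − 44)·(179 − 146) = 363.

DWL = 363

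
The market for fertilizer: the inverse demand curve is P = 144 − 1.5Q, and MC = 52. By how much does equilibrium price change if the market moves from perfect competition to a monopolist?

Competitive firms price at marginal cost: P = 52, giving Q = 184/3.
A monopolist chooses Q where MR = MC. MR = 144 − 3Q; setting this equal to 52 gives Q = 92/3 and P = 98.
Change in equilibrium price: 98 − 52 = 46.

Equilibrium price rises by 46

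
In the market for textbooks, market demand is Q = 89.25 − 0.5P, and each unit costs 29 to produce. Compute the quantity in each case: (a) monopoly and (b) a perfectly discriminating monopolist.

Monopoly: Q = 37.375; Perfect PD: Q = 74.75

Inverting demand: P = 178.5 − 2Q.
A monopolist chooses Q where MR = MC. MR = 178.5 − 4Q; setting this equal to 29 gives Q = 37.375 and P = 103.75.
With perfect price discrimination, output is the efficient level Q = 74.75 (where demand meets MC), but every buyer pays their willingness to pay: CS = 0 and PS = total surplus.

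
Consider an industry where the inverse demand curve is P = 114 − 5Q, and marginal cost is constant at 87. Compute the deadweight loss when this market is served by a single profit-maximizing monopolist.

DWL = 18.225

Competitive firms price at marginal cost: P = 87, giving Q = 5.4.
A monopolist chooses Q where MR = MC. MR = 114 − 10Q; setting this equal to 87 gives Q = 2.7 and P = 100.5.
DWL is the triangle between Q = 2.7 and Q = 5.4: ½·(5.4 − 2.7)·(100.5 − 87) = 18.225.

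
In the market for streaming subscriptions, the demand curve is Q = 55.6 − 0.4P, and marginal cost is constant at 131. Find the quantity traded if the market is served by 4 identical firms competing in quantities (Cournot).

Q = 2.56

Inverting demand: P = 139 − 2.5Q.
With 4 symmetric Cournot firms, each firm's FOC gives 139 − 12.5q = 131, so q = 0.64, Q = 4·0.64 = 2.56, and P = 132.6.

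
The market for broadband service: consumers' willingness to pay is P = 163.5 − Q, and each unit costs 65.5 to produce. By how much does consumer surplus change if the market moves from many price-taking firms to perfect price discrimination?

CS falls by 4802

Competitive firms price at marginal cost: P = 65.5, giving Q = 98.
CS = ½·(163.5 − 65.5)·98 = 4802.
Under first-degree price discrimination the firm charges each unit its demand price and produces up to where P = MC, i.e. Q = 98. Consumer surplus is zero; producer surplus equals total surplus.
CS = 0.
Change in consumer surplus: 0 − 4802 = −4802.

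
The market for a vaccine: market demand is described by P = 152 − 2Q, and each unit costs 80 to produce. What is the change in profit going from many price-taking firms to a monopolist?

Profit rises by 648

Competitive firms price at marginal cost: P = 80, giving Q = 36.
Profit = (80 − 80)·36 = 0.
The monopolist equates marginal revenue to marginal cost: 152 − 4Q = 80, so Q = 18. From demand, P = 116.
Profit = (116 − 80)·18 = 648.
Change in profit: 648 − 0 = 648.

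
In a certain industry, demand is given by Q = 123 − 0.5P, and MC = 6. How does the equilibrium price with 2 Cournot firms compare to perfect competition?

Inverting demand: P = 246 − 2Q.
In a 2-firm Cournot equilibrium, symmetry and the first-order condition give q = (246 − 6)/(6) = 40. So Q = 80 and P = 86.
Perfect competition: P = MC = 6, so 246 − 2Q = 6 and Q = 120.

Cournot: P = 86; Competition: P = 6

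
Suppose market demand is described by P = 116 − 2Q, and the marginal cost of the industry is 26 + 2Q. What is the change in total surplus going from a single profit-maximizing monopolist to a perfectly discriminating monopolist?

TS rises by 112.5

Monopoly sets MR = MC: 116 − 4Q = 26 + 2Q ⇒ Q = 15, P = 116 − 2·15 = 86.
CS = ½·(116 − 86)·15 = 225; PS = (86·15 − 26·15 − ½·2·15²) = 675; TS = 900.
Under first-degree price discrimination the firm charges each unit its demand price and produces up to where P = MC, i.e. Q = 22.5. Consumer surplus is zero; producer surplus equals total surplus.
TS = 1012.5 (equal to competitive TS).
Change in total surplus: 1012.5 − 900 = 112.5.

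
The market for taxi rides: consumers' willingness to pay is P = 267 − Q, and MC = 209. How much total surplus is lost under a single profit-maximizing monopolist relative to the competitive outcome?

Competitive firms price at marginal cost: P = 209, giving Q = 58.
Monopoly sets MR = MC: 267 − 2Q = 209 ⇒ Q = 29, P = 267 − 29 = 238.
DWL is the triangle between Q = 29 and Q = 58: ½·(58 − 29)·(238 − 209) = 420.5.

DWL = 420.5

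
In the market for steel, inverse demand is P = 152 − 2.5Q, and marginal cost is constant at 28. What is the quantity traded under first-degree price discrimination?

Q = 49.6

A perfectly discriminating monopolist sells every unit with P(Q) ≥ MC(Q), so output equals the competitive quantity Q = 49.6. Each buyer pays their reservation price, so CS = 0 and the firm captures all surplus.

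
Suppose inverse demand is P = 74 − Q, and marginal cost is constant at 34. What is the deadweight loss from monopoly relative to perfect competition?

DWL = 200

Competitive firms price at marginal cost: P = 34, giving Q = 40.
A monopolist chooses Q where MR = MC. MR = 74 − 2Q; setting this equal to 34 gives Q = 20 and P = 54.
DWL is the triangle between Q = 20 and Q = 40: ½·(40 − 20)·(54 − 34) = 200.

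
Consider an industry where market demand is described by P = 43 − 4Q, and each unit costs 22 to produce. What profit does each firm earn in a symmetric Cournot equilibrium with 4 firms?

π_i = 4.41

With 4 symmetric Cournot firms, each firm's FOC gives 43 − 20q = 22, so q = 1.05, Q = 4·1.05 = 4.2, and P = 26.2.
Each firm's profit = (26.2 − 22)·1.05 = 4.41.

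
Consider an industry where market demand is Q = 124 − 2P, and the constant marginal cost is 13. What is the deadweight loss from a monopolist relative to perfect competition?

DWL = 600.25

Inverting demand: P = 62 − 0.5Q.
Competitive firms price at marginal cost: P = 13, giving Q = 98.
A monopolist chooses Q where MR = MC. MR = 62 − Q; setting this equal to 13 gives Q = 49 and P = 37.5.
DWL is the triangle between Q = 49 and Q = 98: ½·(98 − 49)·(37.5 − 13) = 600.25.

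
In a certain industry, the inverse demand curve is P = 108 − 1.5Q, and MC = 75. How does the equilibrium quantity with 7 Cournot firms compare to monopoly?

Cournot: Q = 19.25; Monopoly: Q = 11

In a 7-firm Cournot equilibrium, symmetry and the first-order condition give q = (108 − 75)/(12) = 2.75. So Q = 19.25 and P = 79.125.
The monopolist equates marginal revenue to marginal cost: 108 − 3Q = 75, so Q = 11. From demand, P = 91.5.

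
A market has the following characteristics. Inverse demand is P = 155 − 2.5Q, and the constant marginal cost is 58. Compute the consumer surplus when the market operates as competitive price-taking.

CS = 1881.8

Competitive firms price at marginal cost: P = 58, giving Q = 38.8.
CS = ½·(155 − 58)·38.8 = 1881.8.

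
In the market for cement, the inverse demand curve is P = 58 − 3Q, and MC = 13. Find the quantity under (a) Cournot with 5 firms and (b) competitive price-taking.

With 5 symmetric Cournot firms, each firm's FOC gives 58 − 18q = 13, so q = 2.5, Q = 5·2.5 = 12.5, and P = 20.5.
Competitive firms price at marginal cost: P = 13, giving Q = 15.

Cournot: Q = 12.5; Competition: Q = 15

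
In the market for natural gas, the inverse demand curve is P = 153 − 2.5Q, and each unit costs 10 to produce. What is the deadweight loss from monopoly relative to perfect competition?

Perfect competition: P = MC = 10, so 153 − 2.5Q = 10 and Q = 57.2.
A monopolist chooses Q where MR = MC. MR = 153 − 5Q; setting this equal to 10 gives Q = 28.6 and P = 81.5.
DWL is the triangle between Q = 28.6 and Q = 57.2: ½·(57.2 − 28.6)·(81.5 − 10) = 1022.45.

DWL = 1022.45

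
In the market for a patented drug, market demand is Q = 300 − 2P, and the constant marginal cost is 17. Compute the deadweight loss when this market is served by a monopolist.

Inverting demand: P = 150 − 0.5Q.
Competitive firms price at marginal cost: P = 17, giving Q = 266.
Monopoly sets MR = MC: 150 − Q = 17 ⇒ Q = 133, P = 150 − 0.5·133 = 83.5.
DWL is the triangle between Q = 133 and Q = 266: ½·(266 − 133)·(83.5 − 17) = 4422.25.

DWL = 4422.25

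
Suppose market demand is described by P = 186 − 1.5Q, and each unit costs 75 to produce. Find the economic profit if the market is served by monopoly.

The monopolist equates marginal revenue to marginal cost: 186 − 3Q = 75, so Q = 37. From demand, P = 130.5.
Profit = (130.5 − 75)·37 = 2053.5.

Profit = 2053.5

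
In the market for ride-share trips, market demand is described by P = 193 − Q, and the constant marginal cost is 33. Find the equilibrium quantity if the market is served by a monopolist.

Q = 80

Monopoly sets MR = MC: 193 − 2Q = 33 ⇒ Q = 80, P = 193 − 80 = 113.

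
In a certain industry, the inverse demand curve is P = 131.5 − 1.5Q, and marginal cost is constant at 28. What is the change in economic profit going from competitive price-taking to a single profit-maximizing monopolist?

Economic profit rises by 1785.375

Perfect competition: P = MC = 28, so 131.5 − 1.5Q = 28 and Q = 69.
Profit = (28 − 28)·69 = 0.
The monopolist equates marginal revenue to marginal cost: 131.5 − 3Q = 28, so Q = 34.5. From demand, P = 79.75.
Profit = (79.75 − 28)·34.5 = 1785.375.
Change in economic profit: 1785.375 − 0 = 1785.375.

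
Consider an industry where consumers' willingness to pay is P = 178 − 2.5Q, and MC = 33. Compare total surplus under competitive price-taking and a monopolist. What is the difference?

TS falls by 1051.25

Competitive firms price at marginal cost: P = 33, giving Q = 58.
CS = ½·(178 − 33)·58 = 4205; PS = (33 − 33)·58 = 0; TS = 4205.
The monopolist equates marginal revenue to marginal cost: 178 − 5Q = 33, so Q = 29. From demand, P = 105.5.
CS = ½·(178 − 105.5)·29 = 1051.25; PS = (105.5 − 33)·29 = 2102.5; TS = 3153.75.
Change in total surplus: 3153.75 − 4205 = −1051.25.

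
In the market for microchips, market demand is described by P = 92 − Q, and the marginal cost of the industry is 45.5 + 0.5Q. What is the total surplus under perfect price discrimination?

Under first-degree price discrimination the firm charges each unit its demand price and produces up to where P = MC, i.e. Q = 31. Consumer surplus is zero; producer surplus equals total surplus.
TS = 720.75 (equal to competitive TS).

TS = 720.75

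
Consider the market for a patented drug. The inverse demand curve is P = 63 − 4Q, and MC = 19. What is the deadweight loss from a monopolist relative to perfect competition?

Perfect competition: P = MC = 19, so 63 − 4Q = 19 and Q = 11.
Monopoly sets MR = MC: 63 − 8Q = 19 ⇒ Q = 5.5, P = 63 − 4·5.5 = 41.
DWL is the triangle between Q = 5.5 and Q = 11: ½·(11 − 5.5)·(41 − 19) = 60.5.

DWL = 60.5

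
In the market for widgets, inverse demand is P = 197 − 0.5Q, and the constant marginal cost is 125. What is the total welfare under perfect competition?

TS = 5184

Under competition P = MC = 125, so Q = (197 − 125)/0.5 = 144.
CS = ½·(197 − 125)·144 = 5184; PS = (125 − 125)·144 = 0; TS = 5184.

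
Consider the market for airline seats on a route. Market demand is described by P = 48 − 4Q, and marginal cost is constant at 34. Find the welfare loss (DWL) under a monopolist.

DWL = 6.125

Perfect competition: P = MC = 34, so 48 − 4Q = 34 and Q = 3.5.
A monopolist chooses Q where MR = MC. MR = 48 − 8Q; setting this equal to 34 gives Q = 1.75 and P = 41.
DWL is the triangle between Q = 1.75 and Q = 3.5: ½·(3.5 − 1.75)·(41 − 34) = 6.125.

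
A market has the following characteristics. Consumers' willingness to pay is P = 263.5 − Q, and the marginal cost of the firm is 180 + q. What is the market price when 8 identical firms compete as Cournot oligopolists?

P = 196.7

In a 8-firm Cournot equilibrium, symmetry and the first-order condition give q = (263.5 − 180)/(10) = 8.35. So Q = 66.8 and P = 196.7.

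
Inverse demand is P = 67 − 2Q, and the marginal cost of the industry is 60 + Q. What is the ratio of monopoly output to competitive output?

The monopolist equates marginal revenue to marginal cost: 67 − 4Q = 60 + Q, so Q = 1.4. From demand, P = 64.2.
Under competition P = MC: 67 − 2Q = 60 + Q ⇒ Q = 7/3, P = 187/3.
Ratio Q_m/Q_c = 1.4/(7/3) = 0.6.

Q_m/Q_c = 0.6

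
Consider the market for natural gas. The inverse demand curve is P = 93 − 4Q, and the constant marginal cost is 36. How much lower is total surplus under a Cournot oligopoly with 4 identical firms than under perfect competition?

TS falls by 16.245

Competitive firms price at marginal cost: P = 36, giving Q = 14.25.
CS = ½·(93 − 36)·14.25 = 406.125; PS = (36 − 36)·14.25 = 0; TS = 406.125.
With 4 symmetric Cournot firms, each firm's FOC gives 93 − 20q = 36, so q = 2.85, Q = 4·2.85 = 11.4, and P = 47.4.
CS = ½·(93 − 47.4)·11.4 = 259.92; PS = (47.4 − 36)·11.4 = 129.96; TS = 389.88.
Change in total surplus: 389.88 − 406.125 = −16.245.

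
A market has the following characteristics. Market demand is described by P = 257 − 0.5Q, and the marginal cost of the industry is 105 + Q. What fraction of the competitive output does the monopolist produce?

A monopolist chooses Q where MR = MC. MR = 257 − Q; setting this equal to 105 + Q gives Q = 76 and P = 219.
Under competition P = MC: 257 − 0.5Q = 105 + Q ⇒ Q = 304/3, P = 619/3.
Ratio Q_m/Q_c = 76/(304/3) = 0.75.

Q_m/Q_c = 0.75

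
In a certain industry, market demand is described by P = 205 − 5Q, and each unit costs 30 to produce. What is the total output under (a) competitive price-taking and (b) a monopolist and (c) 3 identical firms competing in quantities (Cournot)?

Perfect competition: P = MC = 30, so 205 − 5Q = 30 and Q = 35.
A monopolist chooses Q where MR = MC. MR = 205 − 10Q; setting this equal to 30 gives Q = 17.5 and P = 117.5.
With 3 symmetric Cournot firms, each firm's FOC gives 205 − 20q = 30, so q = 8.75, Q = 3·8.75 = 26.25, and P = 73.75.

Competition: Q = 35; Monopoly: Q = 17.5; Cournot: Q = 26.25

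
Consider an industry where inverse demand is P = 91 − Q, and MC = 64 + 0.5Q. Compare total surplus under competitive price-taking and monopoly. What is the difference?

TS falls by 38.88

Competitive equilibrium sets price equal to marginal cost: 91 − Q = 64 + 0.5Q, so Q = 18 and P = 73.
CS = ½·(91 − 73)·18 = 162; PS = (73·18 − 64·18 − ½·0.5·18²) = 81; TS = 243.
A monopolist chooses Q where MR = MC. MR = 91 − 2Q; setting this equal to 64 + 0.5Q gives Q = 10.8 and P = 80.2.
CS = ½·(91 − 80.2)·10.8 = 58.32; PS = (80.2·10.8 − 64·10.8 − ½·0.5·10.8²) = 145.8; TS = 204.12.
Change in total surplus: 204.12 − 243 = −38.88.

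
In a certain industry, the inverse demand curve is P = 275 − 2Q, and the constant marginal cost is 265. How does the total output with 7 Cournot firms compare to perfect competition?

Cournot: Q = 4.375; Competition: Q = 5

Cournot with 7 identical firms: the symmetric best-response condition is 275 − 16q = 265. Each firm produces q = 0.625, total output Q = 4.375, price P = 266.25.
Perfect competition: P = MC = 265, so 275 − 2Q = 265 and Q = 5.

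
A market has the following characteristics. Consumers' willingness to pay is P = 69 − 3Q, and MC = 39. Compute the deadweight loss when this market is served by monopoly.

DWL = 37.5

Competitive firms price at marginal cost: P = 39, giving Q = 10.
A monopolist chooses Q where MR = MC. MR = 69 − 6Q; setting this equal to 39 gives Q = 5 and P = 54.
DWL is the triangle between Q = 5 and Q = 10: ½·(10 − 5)·(54 − 39) = 37.5.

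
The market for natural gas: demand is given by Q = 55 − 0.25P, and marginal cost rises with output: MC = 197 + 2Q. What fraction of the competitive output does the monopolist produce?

Inverting demand: P = 220 − 4Q.
The monopolist equates marginal revenue to marginal cost: 220 − 8Q = 197 + 2Q, so Q = 2.3. From demand, P = 210.8.
Under competition P = MC: 220 − 4Q = 197 + 2Q ⇒ Q = 23/6, P = 614/3.
Ratio Q_m/Q_c = 2.3/(23/6) = 0.6.

Q_m/Q_c = 0.6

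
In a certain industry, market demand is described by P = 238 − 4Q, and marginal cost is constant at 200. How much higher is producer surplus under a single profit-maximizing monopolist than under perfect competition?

Producer surplus rises by 90.25

Under competition P = MC = 200, so Q = (238 − 200)/4 = 9.5.
PS = (200 − 200)·9.5 = 0.
The monopolist equates marginal revenue to marginal cost: 238 − 8Q = 200, so Q = 4.75. From demand, P = 219.
PS = (219 − 200)·4.75 = 90.25.
Change in producer surplus: 90.25 − 0 = 90.25.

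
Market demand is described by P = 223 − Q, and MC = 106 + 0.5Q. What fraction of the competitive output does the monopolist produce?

Q_m/Q_c = 0.6

Monopoly sets MR = MC: 223 − 2Q = 106 + 0.5Q ⇒ Q = 46.8, P = 223 − 46.8 = 176.2.
Competitive equilibrium sets price equal to marginal cost: 223 − Q = 106 + 0.5Q, so Q = 78 and P = 145.
Ratio Q_m/Q_c = 46.8/78 = 0.6.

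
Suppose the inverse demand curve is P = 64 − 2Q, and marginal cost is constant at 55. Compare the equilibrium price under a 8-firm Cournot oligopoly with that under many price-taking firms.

With 8 symmetric Cournot firms, each firm's FOC gives 64 − 18q = 55, so q = 0.5, Q = 8·0.5 = 4, and P = 56.
Competitive firms price at marginal cost: P = 55, giving Q = 4.5.

Cournot: P = 56; Competition: P = 55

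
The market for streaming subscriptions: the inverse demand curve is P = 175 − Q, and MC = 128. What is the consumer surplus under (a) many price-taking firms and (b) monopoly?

Perfect competition: P = MC = 128, so 175 − Q = 128 and Q = 47.
CS = ½·(175 − 128)·47 = 1104.5.
Monopoly sets MR = MC: 175 − 2Q = 128 ⇒ Q = 23.5, P = 175 − 23.5 = 151.5.
CS = ½·(175 − 151.5)·23.5 = 276.125.

Competition: CS = 1104.5; Monopoly: CS = 276.125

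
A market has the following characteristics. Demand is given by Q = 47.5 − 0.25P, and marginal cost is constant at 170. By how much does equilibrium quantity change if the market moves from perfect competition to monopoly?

Q falls by 2.5

Inverting demand: P = 190 − 4Q.
Competitive firms price at marginal cost: P = 170, giving Q = 5.
Monopoly sets MR = MC: 190 − 8Q = 170 ⇒ Q = 2.5, P = 190 − 4·2.5 = 180.
Change in equilibrium quantity: 2.5 − 5 = −2.5.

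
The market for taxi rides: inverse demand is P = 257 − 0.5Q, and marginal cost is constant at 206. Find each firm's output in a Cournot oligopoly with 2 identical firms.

q_i = 34

With 2 symmetric Cournot firms, each firm's FOC gives 257 − 1.5q = 206, so q = 34, Q = 2·34 = 68, and P = 223.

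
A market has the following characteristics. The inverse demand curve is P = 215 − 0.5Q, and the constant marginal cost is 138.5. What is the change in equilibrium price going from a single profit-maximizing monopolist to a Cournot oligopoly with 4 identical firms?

Equilibrium price falls by 22.95

The monopolist equates marginal revenue to marginal cost: 215 − Q = 138.5, so Q = 76.5. From demand, P = 176.75.
In a 4-firm Cournot equilibrium, symmetry and the first-order condition give q = (215 − 138.5)/(2.5) = 30.6. So Q = 122.4 and P = 153.8.
Change in equilibrium price: 153.8 − 176.75 = −22.95.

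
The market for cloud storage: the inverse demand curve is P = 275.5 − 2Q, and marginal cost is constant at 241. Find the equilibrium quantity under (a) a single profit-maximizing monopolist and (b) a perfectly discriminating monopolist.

A monopolist chooses Q where MR = MC. MR = 275.5 − 4Q; setting this equal to 241 gives Q = 8.625 and P = 258.25.
With perfect price discrimination, output is the efficient level Q = 17.25 (where demand meets MC), but every buyer pays their willingness to pay: CS = 0 and PS = total surplus.

Monopoly: Q = 8.625; Perfect PD: Q = 17.25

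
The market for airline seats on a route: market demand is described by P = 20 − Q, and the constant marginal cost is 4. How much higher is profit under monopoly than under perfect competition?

Under competition P = MC = 4, so Q = (20 − 4)/1 = 16.
Profit = (4 − 4)·16 = 0.
The monopolist equates marginal revenue to marginal cost: 20 − 2Q = 4, so Q = 8. From demand, P = 12.
Profit = (12 − 4)·8 = 64.
Change in profit: 64 − 0 = 64.

Profit rises by 64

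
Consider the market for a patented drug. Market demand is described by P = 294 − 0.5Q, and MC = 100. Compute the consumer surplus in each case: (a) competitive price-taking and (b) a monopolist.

Under competition P = MC = 100, so Q = (294 − 100)/0.5 = 388.
CS = ½·(294 − 100)·388 = 37636.
Monopoly sets MR = MC: 294 − Q = 100 ⇒ Q = 194, P = 294 − 0.5·194 = 197.
CS = ½·(294 − 197)·194 = 9409.

Competition: CS = 37636; Monopoly: CS = 9409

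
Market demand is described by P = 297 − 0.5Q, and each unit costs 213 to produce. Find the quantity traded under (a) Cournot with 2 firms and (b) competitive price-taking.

In a 2-firm Cournot equilibrium, symmetry and the first-order condition give q = (297 − 213)/(1.5) = 56. So Q = 112 and P = 241.
Under competition P = MC = 213, so Q = (297 − 213)/0.5 = 168.

Cournot: Q = 112; Competition: Q = 168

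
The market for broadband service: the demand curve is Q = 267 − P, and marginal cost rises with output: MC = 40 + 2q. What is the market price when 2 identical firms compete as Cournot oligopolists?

Inverting demand: P = 267 − Q.
Cournot with 2 identical firms: the symmetric best-response condition is 267 − 3q = 40 + 2q. Each firm produces q = 45.4, total output Q = 90.8, price P = 176.2.

P = 176.2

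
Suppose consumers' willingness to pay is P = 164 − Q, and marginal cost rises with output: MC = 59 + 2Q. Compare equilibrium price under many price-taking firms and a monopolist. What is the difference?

Competitive equilibrium sets price equal to marginal cost: 164 − Q = 59 + 2Q, so Q = 35 and P = 129.
A monopolist chooses Q where MR = MC. MR = 164 − 2Q; setting this equal to 59 + 2Q gives Q = 26.25 and P = 137.75.
Change in equilibrium price: 137.75 − 129 = 8.75.

P rises by 8.75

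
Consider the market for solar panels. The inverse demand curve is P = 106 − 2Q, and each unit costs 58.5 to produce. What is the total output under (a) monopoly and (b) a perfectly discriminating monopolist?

Monopoly: Q = 11.875; Perfect PD: Q = 23.75

The monopolist equates marginal revenue to marginal cost: 106 − 4Q = 58.5, so Q = 11.875. From demand, P = 82.25.
Under first-degree price discrimination the firm charges each unit its demand price and produces up to where P = MC, i.e. Q = 23.75. Consumer surplus is zero; producer surplus equals total surplus.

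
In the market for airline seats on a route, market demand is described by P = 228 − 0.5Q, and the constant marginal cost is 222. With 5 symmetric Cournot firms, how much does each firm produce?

q_i = 2

In a 5-firm Cournot equilibrium, symmetry and the first-order condition give q = (228 − 222)/(3) = 2. So Q = 10 and P = 223.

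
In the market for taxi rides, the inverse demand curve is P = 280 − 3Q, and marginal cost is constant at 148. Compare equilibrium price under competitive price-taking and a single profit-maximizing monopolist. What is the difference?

Perfect competition: P = MC = 148, so 280 − 3Q = 148 and Q = 44.
The monopolist equates marginal revenue to marginal cost: 280 − 6Q = 148, so Q = 22. From demand, P = 214.
Change in equilibrium price: 214 − 148 = 66.

Equilibrium price rises by 66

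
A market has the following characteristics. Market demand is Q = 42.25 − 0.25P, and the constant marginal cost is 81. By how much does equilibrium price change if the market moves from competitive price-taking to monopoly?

Inverting demand: P = 169 − 4Q.
Under competition P = MC = 81, so Q = (169 − 81)/4 = 22.
Monopoly sets MR = MC: 169 − 8Q = 81 ⇒ Q = 11, P = 169 − 4·11 = 125.
Change in equilibrium price: 125 − 81 = 44.

Equilibrium price rises by 44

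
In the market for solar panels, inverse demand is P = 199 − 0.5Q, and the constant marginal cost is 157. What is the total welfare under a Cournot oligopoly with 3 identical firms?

Cournot with 3 identical firms: the symmetric best-response condition is 199 − 2q = 157. Each firm produces q = 21, total output Q = 63, price P = 167.5.
CS = ½·(199 − 167.5)·63 = 992.25; PS = (167.5 − 157)·63 = 661.5; TS = 1653.75.

TS = 1653.75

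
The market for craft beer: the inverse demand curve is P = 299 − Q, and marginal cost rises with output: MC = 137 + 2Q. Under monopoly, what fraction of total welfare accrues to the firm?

Monopoly sets MR = MC: 299 − 2Q = 137 + 2Q ⇒ Q = 40.5, P = 299 − 40.5 = 258.5.
CS = ½·(299 − 258.5)·40.5 = 820.125.
PS = P·Q − VC(Q) = 258.5·40.5 − (137·40.5 + ½·2·40.5²) = 3280.5.
Share captured = PS/TS = 3280.5/4100.625 = 0.8.

PS/TS = 0.8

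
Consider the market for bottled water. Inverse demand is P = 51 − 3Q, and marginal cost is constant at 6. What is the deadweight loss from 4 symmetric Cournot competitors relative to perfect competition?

Competitive firms price at marginal cost: P = 6, giving Q = 15.
With 4 symmetric Cournot firms, each firm's FOC gives 51 − 15q = 6, so q = 3, Q = 4·3 = 12, and P = 15.
DWL is the triangle between Q = 12 and Q = 15: ½·(15 − 12)·(15 − 6) = 13.5.

DWL = 13.5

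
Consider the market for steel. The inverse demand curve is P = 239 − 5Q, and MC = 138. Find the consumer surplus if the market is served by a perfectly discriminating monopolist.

Under first-degree price discrimination the firm charges each unit its demand price and produces up to where P = MC, i.e. Q = 20.2. Consumer surplus is zero; producer surplus equals total surplus.
CS = 0.

CS = 0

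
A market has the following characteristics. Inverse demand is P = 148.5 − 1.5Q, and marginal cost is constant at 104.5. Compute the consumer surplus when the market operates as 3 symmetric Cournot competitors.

Cournot with 3 identical firms: the symmetric best-response condition is 148.5 − 6q = 104.5. Each firm produces q = 22/3, total output Q = 22, price P = 115.5.
CS = ½·(148.5 − 115.5)·22 = 363.

CS = 363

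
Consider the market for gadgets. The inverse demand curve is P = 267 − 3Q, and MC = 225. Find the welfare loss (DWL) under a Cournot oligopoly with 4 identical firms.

Competitive firms price at marginal cost: P = 225, giving Q = 14.
In a 4-firm Cournot equilibrium, symmetry and the first-order condition give q = (267 − 225)/(15) = 2.8. So Q = 11.2 and P = 233.4.
DWL is the triangle between Q = 11.2 and Q = 14: ½·(14 − 11.2)·(233.4 − 225) = 11.76.

DWL = 11.76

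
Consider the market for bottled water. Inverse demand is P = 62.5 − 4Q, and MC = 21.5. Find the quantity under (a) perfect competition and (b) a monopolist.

Competition: Q = 10.25; Monopoly: Q = 5.125

Perfect competition: P = MC = 21.5, so 62.5 − 4Q = 21.5 and Q = 10.25.
The monopolist equates marginal revenue to marginal cost: 62.5 − 8Q = 21.5, so Q = 5.125. From demand, P = 42.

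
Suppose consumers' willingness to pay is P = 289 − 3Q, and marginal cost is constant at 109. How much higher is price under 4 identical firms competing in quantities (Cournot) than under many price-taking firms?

P rises by 36

Perfect competition: P = MC = 109, so 289 − 3Q = 109 and Q = 60.
With 4 symmetric Cournot firms, each firm's FOC gives 289 − 15q = 109, so q = 12, Q = 4·12 = 48, and P = 145.
Change in price: 145 − 109 = 36.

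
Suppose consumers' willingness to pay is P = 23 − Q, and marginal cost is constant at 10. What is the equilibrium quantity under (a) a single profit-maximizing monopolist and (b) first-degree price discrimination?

Monopoly: Q = 6.5; Perfect PD: Q = 13

A monopolist chooses Q where MR = MC. MR = 23 − 2Q; setting this equal to 10 gives Q = 6.5 and P = 16.5.
Under first-degree price discrimination the firm charges each unit its demand price and produces up to where P = MC, i.e. Q = 13. Consumer surplus is zero; producer surplus equals total surplus.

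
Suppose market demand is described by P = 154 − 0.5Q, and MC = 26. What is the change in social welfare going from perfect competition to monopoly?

Social welfare falls by 4096

Perfect competition: P = MC = 26, so 154 − 0.5Q = 26 and Q = 256.
CS = ½·(154 − 26)·256 = 16384; PS = (26 − 26)·256 = 0; TS = 16384.
A monopolist chooses Q where MR = MC. MR = 154 − Q; setting this equal to 26 gives Q = 128 and P = 90.
CS = ½·(154 − 90)·128 = 4096; PS = (90 − 26)·128 = 8192; TS = 12288.
Change in social welfare: 12288 − 16384 = −4096.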